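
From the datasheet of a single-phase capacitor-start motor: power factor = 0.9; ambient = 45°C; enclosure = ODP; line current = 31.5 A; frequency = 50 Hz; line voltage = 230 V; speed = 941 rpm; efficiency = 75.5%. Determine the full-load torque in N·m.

50 N·m

P_in = V·I·cosφ = 230 × 31.5 × 0.9 = 6521 W
P_out = η·P_in = 0.755 × 6521 = 4923 W
n = 941 rpm
ω = 2π×941/60 = 98.54 rad/s
τ = P_out/ω = 4923/98.54 = 50 N·m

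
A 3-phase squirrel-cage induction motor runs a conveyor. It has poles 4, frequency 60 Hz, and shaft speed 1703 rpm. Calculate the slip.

5.4 %

n_s = 120f/p = 120×60/4 = 1800 rpm
s = (n_s − n)/n_s = (1800 − 1703)/1800 = 0.0539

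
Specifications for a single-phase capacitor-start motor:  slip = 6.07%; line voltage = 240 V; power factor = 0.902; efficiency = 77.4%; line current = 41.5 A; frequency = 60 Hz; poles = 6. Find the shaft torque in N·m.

P_in = V·I·cosφ = 240 × 41.5 × 0.902 = 8984 W
P_out = η·P_in = 0.774 × 8984 = 6954 W
n_s = 120×60/6 = 1200 rpm; n = 1200×(1−0.0607) = 1127 rpm
ω = 2π×1127/60 = 118 rad/s
τ = P_out/ω = 6954/118 = 58.9 N·m

58.9 N·m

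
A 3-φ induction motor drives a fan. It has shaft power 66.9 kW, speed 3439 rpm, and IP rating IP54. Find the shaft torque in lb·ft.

ω = 2π × 3439/60 = 360.1 rad/s
τ = P/ω = 66900/360.1 = 185.8 N·m
In lb·ft: 185.8/1.356 = 137 lb·ft

137 lb·ft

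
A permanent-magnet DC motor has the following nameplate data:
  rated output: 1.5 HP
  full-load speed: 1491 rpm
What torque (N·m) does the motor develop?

P_out = 1.5 × 746 = 1119 W
ω = 2π × 1491/60 = 156.1 rad/s
τ = P_out/ω = 1119/156.1 = 7.17 N·m

7.17 N·m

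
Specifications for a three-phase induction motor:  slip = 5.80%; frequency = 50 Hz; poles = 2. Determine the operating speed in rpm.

n_s = 120f/p = 120×50/2 = 3000 rpm
n = n_s(1 − s) = 3000 × (1 − 0.058) = 2826 rpm

2826 rpm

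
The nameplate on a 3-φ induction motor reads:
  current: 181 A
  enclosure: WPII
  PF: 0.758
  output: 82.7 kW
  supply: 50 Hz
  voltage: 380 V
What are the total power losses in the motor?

P_in = √3·V·I·cosφ = 1.732×380×181×0.758 = 90298 W
P_out = 82700 W
Losses = P_in − P_out = 90298 − 82700 = 7598 W

7.6 kW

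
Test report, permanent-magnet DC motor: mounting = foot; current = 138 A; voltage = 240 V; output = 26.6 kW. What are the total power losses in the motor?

P_in = V·I = 240×138 = 33120 W
P_out = 26600 W
Losses = P_in − P_out = 33120 − 26600 = 6520 W

6.52 kW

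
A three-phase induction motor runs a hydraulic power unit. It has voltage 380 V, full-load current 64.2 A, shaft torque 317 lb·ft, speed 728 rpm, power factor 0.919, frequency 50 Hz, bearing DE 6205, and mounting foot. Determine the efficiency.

84.4 %

τ = 317 lb·ft × 1.356 = 429.9 N·m
ω = 2π × 728/60 = 76.24 rad/s; P_out = τω = 429.9 × 76.24 = 32776 W
P_in = √3·V_L·I_L·cosφ = 1.732 × 380 × 64.2 × 0.919 = 38831 W
η = P_out / P_in = 32776 / 38831 = 0.844 = 84.4%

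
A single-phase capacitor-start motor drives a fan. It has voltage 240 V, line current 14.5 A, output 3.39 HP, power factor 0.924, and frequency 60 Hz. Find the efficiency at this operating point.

78.6 %

P_out = 3.39 × 746 = 2529 W
P_in = V·I·cosφ = 240 × 14.5 × 0.924 = 3216 W
η = P_out / P_in = 2529 / 3216 = 0.786 = 78.6%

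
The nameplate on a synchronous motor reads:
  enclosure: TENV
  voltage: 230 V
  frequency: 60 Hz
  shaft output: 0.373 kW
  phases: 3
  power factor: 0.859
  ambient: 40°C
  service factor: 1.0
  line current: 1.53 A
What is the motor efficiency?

71.2 %

P_out = 0.373 kW = 373 W
P_in = √3·V_L·I_L·cosφ = 1.732 × 230 × 1.53 × 0.859 = 524 W
η = P_out / P_in = 373 / 524 = 0.712 = 71.2%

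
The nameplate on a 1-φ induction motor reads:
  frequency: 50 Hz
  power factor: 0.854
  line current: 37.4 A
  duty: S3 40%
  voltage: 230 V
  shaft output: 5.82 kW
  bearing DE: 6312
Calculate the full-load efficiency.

79.2 %

P_out = 5.82 kW = 5820 W
P_in = V·I·cosφ = 230 × 37.4 × 0.854 = 7346 W
η = P_out / P_in = 5820 / 7346 = 0.792 = 79.2%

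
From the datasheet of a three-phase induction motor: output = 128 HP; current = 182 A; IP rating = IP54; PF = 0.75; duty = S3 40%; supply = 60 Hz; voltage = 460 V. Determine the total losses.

13.3 kW

P_in = √3·V·I·cosφ = 1.732×460×182×0.75 = 108752 W
P_out = 128×746 = 95488 W
Losses = P_in − P_out = 108752 − 95488 = 13264 W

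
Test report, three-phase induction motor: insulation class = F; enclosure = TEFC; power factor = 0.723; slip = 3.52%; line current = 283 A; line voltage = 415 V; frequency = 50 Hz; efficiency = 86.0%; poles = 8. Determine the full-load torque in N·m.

1670 N·m

P_in = √3·V·I·cosφ = 1.732 × 415 × 283 × 0.723 = 147069 W
P_out = η·P_in = 0.86 × 147069 = 126479 W
n_s = 120×50/8 = 750 rpm; n = 750×(1−0.0352) = 724 rpm
ω = 2π×724/60 = 75.82 rad/s
τ = P_out/ω = 126479/75.82 = 1670 N·m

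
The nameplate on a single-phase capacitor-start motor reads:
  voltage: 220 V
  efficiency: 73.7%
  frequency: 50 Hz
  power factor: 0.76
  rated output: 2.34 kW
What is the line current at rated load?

19 A

P_out = 2.34 kW = 2340 W
P_in = P_out / η = 2340 / 0.737 = 3175 W
I = P_in / (V·cosφ) = 3175 / (220 × 0.76) = 19 A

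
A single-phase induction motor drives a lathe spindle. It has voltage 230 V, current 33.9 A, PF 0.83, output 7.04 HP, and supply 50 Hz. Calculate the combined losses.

P_in = V·I·cosφ = 230×33.9×0.83 = 6472 W
P_out = 7.04×746 = 5252 W
Losses = P_in − P_out = 6472 − 5252 = 1220 W

1.22 kW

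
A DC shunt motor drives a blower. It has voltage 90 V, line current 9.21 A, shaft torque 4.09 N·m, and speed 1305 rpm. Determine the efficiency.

ω = 2π × 1305/60 = 136.7 rad/s; P_out = τω = 4.09 × 136.7 = 559 W
P_in = V·I = 90 × 9.21 = 829 W
η = P_out / P_in = 559 / 829 = 0.674 = 67.4%

67.4 %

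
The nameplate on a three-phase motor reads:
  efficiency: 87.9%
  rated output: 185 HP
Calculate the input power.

157 kW

P_out = 185 × 746 = 138010 W
P_in = P_out/η = 138010/0.879 = 157008 W = 157 kW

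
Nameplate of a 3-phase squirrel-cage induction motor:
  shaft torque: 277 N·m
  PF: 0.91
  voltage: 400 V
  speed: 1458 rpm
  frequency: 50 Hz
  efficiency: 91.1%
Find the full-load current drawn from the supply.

ω = 2π×1458/60 = 152.7 rad/s; P_out = τω = 277 × 152.7 = 42298 W
P_in = P_out / η = 42298 / 0.911 = 46430 W
I_L = P_in / (√3·V_L·cosφ) = 46430 / (1.732 × 400 × 0.91) = 73.6 A

73.6 A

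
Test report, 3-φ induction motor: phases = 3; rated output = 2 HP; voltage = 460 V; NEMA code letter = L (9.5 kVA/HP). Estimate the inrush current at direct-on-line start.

S_LR = 9.5 × 2 = 19 kVA
I_LR = S_LR/(√3·V_L) = 19000/(1.732×460) = 23.8 A

23.8 A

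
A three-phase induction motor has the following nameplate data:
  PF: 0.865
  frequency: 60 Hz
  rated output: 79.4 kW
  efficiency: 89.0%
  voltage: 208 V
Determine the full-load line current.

P_out = 79.4 kW = 79400 W
P_in = P_out / η = 79400 / 0.890 = 89213 W
I_L = P_in / (√3·V_L·cosφ) = 89213 / (1.732 × 208 × 0.865) = 286 A

286 A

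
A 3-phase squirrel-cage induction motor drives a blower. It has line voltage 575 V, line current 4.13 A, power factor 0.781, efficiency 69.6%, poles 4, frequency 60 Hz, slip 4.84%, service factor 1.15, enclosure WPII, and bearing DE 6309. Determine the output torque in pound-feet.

P_in = √3·V·I·cosφ = 1.732 × 575 × 4.13 × 0.781 = 3212 W
P_out = η·P_in = 0.696 × 3212 = 2236 W
n_s = 120×60/4 = 1800 rpm; n = 1800×(1−0.0484) = 1713 rpm
ω = 2π×1713/60 = 179.4 rad/s
τ = P_out/ω = 2236/179.4 = 12.46 N·m
In lb·ft: 12.46/1.356 = 9.19 lb·ft

9.19 lb·ft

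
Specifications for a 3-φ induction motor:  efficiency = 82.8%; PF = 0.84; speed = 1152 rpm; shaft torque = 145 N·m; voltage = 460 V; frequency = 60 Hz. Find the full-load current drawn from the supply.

31.6 A

ω = 2π×1152/60 = 120.6 rad/s; P_out = τω = 145 × 120.6 = 17487 W
P_in = P_out / η = 17487 / 0.828 = 21120 W
I_L = P_in / (√3·V_L·cosφ) = 21120 / (1.732 × 460 × 0.84) = 31.6 A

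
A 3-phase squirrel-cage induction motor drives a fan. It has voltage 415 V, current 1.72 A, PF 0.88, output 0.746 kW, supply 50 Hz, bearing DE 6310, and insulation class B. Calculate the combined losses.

P_in = √3·V·I·cosφ = 1.732×415×1.72×0.88 = 1088 W
P_out = 746 W
Losses = P_in − P_out = 1088 − 746 = 342 W

342 W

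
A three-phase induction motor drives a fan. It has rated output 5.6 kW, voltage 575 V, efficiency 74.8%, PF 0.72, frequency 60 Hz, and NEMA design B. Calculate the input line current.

10.4 A

P_out = 5.6 kW = 5600 W
P_in = P_out / η = 5600 / 0.748 = 7487 W
I_L = P_in / (√3·V_L·cosφ) = 7487 / (1.732 × 575 × 0.72) = 10.4 A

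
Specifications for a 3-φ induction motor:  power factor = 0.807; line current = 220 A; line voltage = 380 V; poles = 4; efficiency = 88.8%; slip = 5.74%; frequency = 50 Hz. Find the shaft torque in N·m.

P_in = √3·V·I·cosφ = 1.732 × 380 × 220 × 0.807 = 116850 W
P_out = η·P_in = 0.888 × 116850 = 103763 W
n_s = 120×50/4 = 1500 rpm; n = 1500×(1−0.0574) = 1414 rpm
ω = 2π×1414/60 = 148.1 rad/s
τ = P_out/ω = 103763/148.1 = 701 N·m

701 N·m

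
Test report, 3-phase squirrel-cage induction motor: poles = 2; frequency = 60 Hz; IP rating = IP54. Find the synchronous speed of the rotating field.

3600 rpm

n_s = 120f/p = 120×60/2 = 3600 rpm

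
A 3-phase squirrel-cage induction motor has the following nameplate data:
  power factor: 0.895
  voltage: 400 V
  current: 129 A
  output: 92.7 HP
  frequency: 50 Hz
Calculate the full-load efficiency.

P_out = 92.7 × 746 = 69154 W
P_in = √3·V_L·I_L·cosφ = 1.732 × 400 × 129 × 0.895 = 79987 W
η = P_out / P_in = 69154 / 79987 = 0.865 = 86.5%

86.5 %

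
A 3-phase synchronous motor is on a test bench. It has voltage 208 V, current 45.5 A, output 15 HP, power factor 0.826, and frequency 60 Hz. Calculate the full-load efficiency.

82.6 %

P_out = 15 × 746 = 11190 W
P_in = √3·V_L·I_L·cosφ = 1.732 × 208 × 45.5 × 0.826 = 13540 W
η = P_out / P_in = 11190 / 13540 = 0.826 = 82.6%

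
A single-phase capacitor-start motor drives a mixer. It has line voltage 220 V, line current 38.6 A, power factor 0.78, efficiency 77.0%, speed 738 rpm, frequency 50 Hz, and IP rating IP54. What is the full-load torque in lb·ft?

48.7 lb·ft

P_in = V·I·cosφ = 220 × 38.6 × 0.78 = 6624 W
P_out = η·P_in = 0.77 × 6624 = 5100 W
n = 738 rpm
ω = 2π×738/60 = 77.28 rad/s
τ = P_out/ω = 5100/77.28 = 65.99 N·m
In lb·ft: 65.99/1.356 = 48.7 lb·ft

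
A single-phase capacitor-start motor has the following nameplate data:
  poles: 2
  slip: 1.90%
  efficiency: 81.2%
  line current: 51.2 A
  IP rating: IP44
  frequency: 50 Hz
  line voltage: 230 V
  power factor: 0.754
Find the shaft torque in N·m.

P_in = V·I·cosφ = 230 × 51.2 × 0.754 = 8879 W
P_out = η·P_in = 0.812 × 8879 = 7210 W
n_s = 120×50/2 = 3000 rpm; n = 3000×(1−0.019) = 2943 rpm
ω = 2π×2943/60 = 308.2 rad/s
τ = P_out/ω = 7210/308.2 = 23.4 N·m

23.4 N·m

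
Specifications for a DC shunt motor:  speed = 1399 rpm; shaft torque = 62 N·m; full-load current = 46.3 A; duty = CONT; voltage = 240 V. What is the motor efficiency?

81.7 %

ω = 2π × 1399/60 = 146.5 rad/s; P_out = τω = 62 × 146.5 = 9083 W
P_in = V·I = 240 × 46.3 = 11112 W
η = P_out / P_in = 9083 / 11112 = 0.817 = 81.7%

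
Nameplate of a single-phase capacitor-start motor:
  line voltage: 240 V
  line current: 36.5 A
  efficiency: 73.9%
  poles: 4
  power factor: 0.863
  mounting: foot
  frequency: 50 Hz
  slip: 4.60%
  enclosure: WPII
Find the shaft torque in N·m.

37.3 N·m

P_in = V·I·cosφ = 240 × 36.5 × 0.863 = 7560 W
P_out = η·P_in = 0.739 × 7560 = 5587 W
n_s = 120×50/4 = 1500 rpm; n = 1500×(1−0.046) = 1431 rpm
ω = 2π×1431/60 = 149.9 rad/s
τ = P_out/ω = 5587/149.9 = 37.3 N·m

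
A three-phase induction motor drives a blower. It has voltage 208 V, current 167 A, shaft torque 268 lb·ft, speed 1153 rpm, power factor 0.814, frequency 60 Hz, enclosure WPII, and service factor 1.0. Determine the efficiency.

89.6 %

τ = 268 lb·ft × 1.356 = 363.4 N·m
ω = 2π × 1153/60 = 120.7 rad/s; P_out = τω = 363.4 × 120.7 = 43862 W
P_in = √3·V_L·I_L·cosφ = 1.732 × 208 × 167 × 0.814 = 48972 W
η = P_out / P_in = 43862 / 48972 = 0.896 = 89.6%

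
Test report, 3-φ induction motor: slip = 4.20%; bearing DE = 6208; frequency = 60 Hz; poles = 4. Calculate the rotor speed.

1724 rpm

n_s = 120f/p = 120×60/4 = 1800 rpm
n = n_s(1 − s) = 1800 × (1 − 0.042) = 1724 rpm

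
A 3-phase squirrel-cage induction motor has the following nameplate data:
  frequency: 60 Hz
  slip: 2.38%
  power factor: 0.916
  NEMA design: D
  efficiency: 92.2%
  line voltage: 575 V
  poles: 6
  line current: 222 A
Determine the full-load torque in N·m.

1520 N·m

P_in = √3·V·I·cosφ = 1.732 × 575 × 222 × 0.916 = 202518 W
P_out = η·P_in = 0.922 × 202518 = 186722 W
n_s = 120×60/6 = 1200 rpm; n = 1200×(1−0.0238) = 1171 rpm
ω = 2π×1171/60 = 122.6 rad/s
τ = P_out/ω = 186722/122.6 = 1520 N·m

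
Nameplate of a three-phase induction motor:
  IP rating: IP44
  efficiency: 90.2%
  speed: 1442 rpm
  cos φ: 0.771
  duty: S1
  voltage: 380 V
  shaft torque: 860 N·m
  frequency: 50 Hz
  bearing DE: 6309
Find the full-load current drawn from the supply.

ω = 2π×1442/60 = 151 rad/s; P_out = τω = 860 × 151 = 129860 W
P_in = P_out / η = 129860 / 0.902 = 143969 W
I_L = P_in / (√3·V_L·cosφ) = 143969 / (1.732 × 380 × 0.771) = 284 A

284 A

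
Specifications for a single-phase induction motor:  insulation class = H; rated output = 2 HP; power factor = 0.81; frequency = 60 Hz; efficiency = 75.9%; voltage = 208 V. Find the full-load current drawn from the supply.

11.7 A

P_out = 2 × 746 = 1492 W
P_in = P_out / η = 1492 / 0.759 = 1966 W
I = P_in / (V·cosφ) = 1966 / (208 × 0.81) = 11.7 A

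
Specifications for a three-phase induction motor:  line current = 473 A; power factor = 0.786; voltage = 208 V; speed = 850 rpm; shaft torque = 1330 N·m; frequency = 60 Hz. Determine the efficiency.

88.4 %

ω = 2π × 850/60 = 89.01 rad/s; P_out = τω = 1330 × 89.01 = 118383 W
P_in = √3·V_L·I_L·cosφ = 1.732 × 208 × 473 × 0.786 = 133935 W
η = P_out / P_in = 118383 / 133935 = 0.884 = 88.4%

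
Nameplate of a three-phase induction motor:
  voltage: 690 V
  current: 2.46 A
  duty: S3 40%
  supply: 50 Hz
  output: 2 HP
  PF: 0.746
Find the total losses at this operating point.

P_in = √3·V·I·cosφ = 1.732×690×2.46×0.746 = 2193 W
P_out = 2×746 = 1492 W
Losses = P_in − P_out = 2193 − 1492 = 701 W

701 W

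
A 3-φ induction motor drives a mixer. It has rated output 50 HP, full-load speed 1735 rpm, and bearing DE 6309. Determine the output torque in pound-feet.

P_out = 50 × 746 = 37300 W
ω = 2π × 1735/60 = 181.7 rad/s
τ = P_out/ω = 37300/181.7 = 205.3 N·m
In lb·ft: 205.3/1.356 = 151 lb·ft

151 lb·ft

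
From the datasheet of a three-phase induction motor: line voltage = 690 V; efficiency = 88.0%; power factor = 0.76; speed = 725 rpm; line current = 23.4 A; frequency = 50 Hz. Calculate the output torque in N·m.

246 N·m

P_in = √3·V·I·cosφ = 1.732 × 690 × 23.4 × 0.76 = 21253 W
P_out = η·P_in = 0.88 × 21253 = 18703 W
n = 725 rpm
ω = 2π×725/60 = 75.92 rad/s
τ = P_out/ω = 18703/75.92 = 246 N·m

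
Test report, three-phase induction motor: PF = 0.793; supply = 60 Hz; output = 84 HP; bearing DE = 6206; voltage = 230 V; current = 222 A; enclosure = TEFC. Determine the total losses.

7470 W

P_in = √3·V·I·cosφ = 1.732×230×222×0.793 = 70130 W
P_out = 84×746 = 62664 W
Losses = P_in − P_out = 70130 − 62664 = 7466 W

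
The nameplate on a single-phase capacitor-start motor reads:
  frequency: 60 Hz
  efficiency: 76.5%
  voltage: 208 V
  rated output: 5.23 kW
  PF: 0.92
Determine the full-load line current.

P_out = 5.23 kW = 5230 W
P_in = P_out / η = 5230 / 0.765 = 6837 W
I = P_in / (V·cosφ) = 6837 / (208 × 0.92) = 35.7 A

35.7 A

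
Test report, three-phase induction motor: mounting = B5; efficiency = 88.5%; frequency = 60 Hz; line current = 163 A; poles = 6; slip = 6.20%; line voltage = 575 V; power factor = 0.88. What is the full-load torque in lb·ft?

791 lb·ft

P_in = √3·V·I·cosφ = 1.732 × 575 × 163 × 0.88 = 142852 W
P_out = η·P_in = 0.885 × 142852 = 126424 W
n_s = 120×60/6 = 1200 rpm; n = 1200×(1−0.062) = 1126 rpm
ω = 2π×1126/60 = 117.9 rad/s
τ = P_out/ω = 126424/117.9 = 1072 N·m
In lb·ft: 1072/1.356 = 791 lb·ft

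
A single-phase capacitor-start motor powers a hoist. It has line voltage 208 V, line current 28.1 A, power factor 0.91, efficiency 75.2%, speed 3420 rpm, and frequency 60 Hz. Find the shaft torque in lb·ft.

P_in = V·I·cosφ = 208 × 28.1 × 0.91 = 5319 W
P_out = η·P_in = 0.752 × 5319 = 4000 W
n = 3420 rpm
ω = 2π×3420/60 = 358.1 rad/s
τ = P_out/ω = 4000/358.1 = 11.17 N·m
In lb·ft: 11.17/1.356 = 8.24 lb·ft

8.24 lb·ft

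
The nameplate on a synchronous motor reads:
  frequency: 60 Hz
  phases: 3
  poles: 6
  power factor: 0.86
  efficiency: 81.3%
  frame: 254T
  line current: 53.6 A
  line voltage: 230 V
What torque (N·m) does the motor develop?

P_in = √3·V·I·cosφ = 1.732 × 230 × 53.6 × 0.86 = 18363 W
P_out = η·P_in = 0.813 × 18363 = 14929 W
n = n_s = 120×60/6 = 1200 rpm (synchronous)
ω = 2π×1200/60 = 125.7 rad/s
τ = P_out/ω = 14929/125.7 = 119 N·m

119 N·m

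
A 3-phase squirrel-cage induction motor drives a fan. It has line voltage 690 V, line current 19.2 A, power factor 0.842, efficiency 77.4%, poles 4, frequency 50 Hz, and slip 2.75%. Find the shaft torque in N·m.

P_in = √3·V·I·cosφ = 1.732 × 690 × 19.2 × 0.842 = 19320 W
P_out = η·P_in = 0.774 × 19320 = 14954 W
n_s = 120×50/4 = 1500 rpm; n = 1500×(1−0.0275) = 1459 rpm
ω = 2π×1459/60 = 152.8 rad/s
τ = P_out/ω = 14954/152.8 = 97.9 N·m

97.9 N·m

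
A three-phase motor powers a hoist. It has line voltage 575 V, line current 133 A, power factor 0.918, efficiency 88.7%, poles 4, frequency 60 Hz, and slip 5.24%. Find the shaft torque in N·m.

P_in = √3·V·I·cosφ = 1.732 × 575 × 133 × 0.918 = 121593 W
P_out = η·P_in = 0.887 × 121593 = 107853 W
n_s = 120×60/4 = 1800 rpm; n = 1800×(1−0.0524) = 1706 rpm
ω = 2π×1706/60 = 178.7 rad/s
τ = P_out/ω = 107853/178.7 = 604 N·m

604 N·m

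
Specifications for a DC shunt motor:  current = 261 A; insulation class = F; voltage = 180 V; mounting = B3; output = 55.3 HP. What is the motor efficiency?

87.8 %

P_out = 55.3 × 746 = 41254 W
P_in = V·I = 180 × 261 = 46980 W
η = P_out / P_in = 41254 / 46980 = 0.878 = 87.8%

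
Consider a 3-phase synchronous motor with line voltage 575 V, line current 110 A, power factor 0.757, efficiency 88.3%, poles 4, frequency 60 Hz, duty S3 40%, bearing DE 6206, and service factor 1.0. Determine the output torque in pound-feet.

P_in = √3·V·I·cosφ = 1.732 × 575 × 110 × 0.757 = 82929 W
P_out = η·P_in = 0.883 × 82929 = 73226 W
n = n_s = 120×60/4 = 1800 rpm (synchronous)
ω = 2π×1800/60 = 188.5 rad/s
τ = P_out/ω = 73226/188.5 = 388.5 N·m
In lb·ft: 388.5/1.356 = 287 lb·ft

287 lb·ft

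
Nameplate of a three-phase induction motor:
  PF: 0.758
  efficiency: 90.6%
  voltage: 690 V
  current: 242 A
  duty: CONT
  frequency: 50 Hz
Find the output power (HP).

P_in = √3·V·I·cosφ = 1.732 × 690 × 242 × 0.758 = 219221 W
P_out = η·P_in = 0.906 × 219221 = 198614 W
= 198614/746 = 266 HP

266 HP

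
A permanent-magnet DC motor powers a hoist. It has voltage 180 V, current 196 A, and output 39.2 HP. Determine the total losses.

P_in = V·I = 180×196 = 35280 W
P_out = 39.2×746 = 29243 W
Losses = P_in − P_out = 35280 − 29243 = 6037 W

6.04 kW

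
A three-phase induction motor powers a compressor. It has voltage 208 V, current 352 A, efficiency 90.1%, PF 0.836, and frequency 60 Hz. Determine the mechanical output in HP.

128 HP

P_in = √3·V·I·cosφ = 1.732 × 208 × 352 × 0.836 = 106013 W
P_out = η·P_in = 0.901 × 106013 = 95518 W
= 95518/746 = 128 HP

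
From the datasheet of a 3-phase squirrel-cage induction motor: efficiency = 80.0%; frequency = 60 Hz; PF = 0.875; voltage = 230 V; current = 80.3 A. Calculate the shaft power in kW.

P_in = √3·V·I·cosφ = 1.732 × 230 × 80.3 × 0.875 = 27990 W
P_out = η·P_in = 0.8 × 27990 = 22392 W

22.4 kW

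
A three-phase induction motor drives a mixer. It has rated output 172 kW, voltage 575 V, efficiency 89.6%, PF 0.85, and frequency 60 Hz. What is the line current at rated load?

P_out = 172 kW = 172000 W
P_in = P_out / η = 172000 / 0.896 = 191964 W
I_L = P_in / (√3·V_L·cosφ) = 191964 / (1.732 × 575 × 0.85) = 227 A

227 A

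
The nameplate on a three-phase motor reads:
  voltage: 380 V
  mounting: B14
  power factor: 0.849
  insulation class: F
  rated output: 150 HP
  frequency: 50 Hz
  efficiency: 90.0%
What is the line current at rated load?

223 A

P_out = 150 × 746 = 111900 W
P_in = P_out / η = 111900 / 0.900 = 124333 W
I_L = P_in / (√3·V_L·cosφ) = 124333 / (1.732 × 380 × 0.849) = 223 A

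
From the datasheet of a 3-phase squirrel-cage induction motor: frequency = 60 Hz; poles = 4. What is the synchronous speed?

1800 rpm

n_s = 120f/p = 120×60/4 = 1800 rpm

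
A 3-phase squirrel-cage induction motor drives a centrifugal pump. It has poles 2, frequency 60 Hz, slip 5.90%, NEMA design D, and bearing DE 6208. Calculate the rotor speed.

n_s = 120f/p = 120×60/2 = 3600 rpm
n = n_s(1 − s) = 3600 × (1 − 0.059) = 3388 rpm

3388 rpm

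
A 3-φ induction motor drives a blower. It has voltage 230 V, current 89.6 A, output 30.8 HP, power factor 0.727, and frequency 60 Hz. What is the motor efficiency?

88.5 %

P_out = 30.8 × 746 = 22977 W
P_in = √3·V_L·I_L·cosφ = 1.732 × 230 × 89.6 × 0.727 = 25949 W
η = P_out / P_in = 22977 / 25949 = 0.885 = 88.5%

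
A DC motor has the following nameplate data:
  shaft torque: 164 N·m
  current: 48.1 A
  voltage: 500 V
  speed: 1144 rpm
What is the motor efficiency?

ω = 2π × 1144/60 = 119.8 rad/s; P_out = τω = 164 × 119.8 = 19647 W
P_in = V·I = 500 × 48.1 = 24050 W
η = P_out / P_in = 19647 / 24050 = 0.817 = 81.7%

81.7 %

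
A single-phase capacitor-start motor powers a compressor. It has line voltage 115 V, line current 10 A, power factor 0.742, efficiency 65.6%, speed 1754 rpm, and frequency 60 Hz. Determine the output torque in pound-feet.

2.25 lb·ft

P_in = V·I·cosφ = 115 × 10 × 0.742 = 853 W
P_out = η·P_in = 0.656 × 853 = 560 W
n = 1754 rpm
ω = 2π×1754/60 = 183.7 rad/s
τ = P_out/ω = 560/183.7 = 3.048 N·m
In lb·ft: 3.048/1.356 = 2.25 lb·ft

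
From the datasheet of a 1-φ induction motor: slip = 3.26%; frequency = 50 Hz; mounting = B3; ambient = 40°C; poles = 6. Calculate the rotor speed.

n_s = 120f/p = 120×50/6 = 1000 rpm
n = n_s(1 − s) = 1000 × (1 − 0.0326) = 967 rpm

967 rpm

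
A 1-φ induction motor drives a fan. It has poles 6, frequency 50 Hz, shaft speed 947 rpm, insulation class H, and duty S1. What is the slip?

n_s = 120f/p = 120×50/6 = 1000 rpm
s = (n_s − n)/n_s = (1000 − 947)/1000 = 0.0530

5.30 %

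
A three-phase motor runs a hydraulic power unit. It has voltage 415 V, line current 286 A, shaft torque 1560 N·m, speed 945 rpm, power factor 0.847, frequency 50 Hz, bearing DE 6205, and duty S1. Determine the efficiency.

ω = 2π × 945/60 = 98.96 rad/s; P_out = τω = 1560 × 98.96 = 154378 W
P_in = √3·V_L·I_L·cosφ = 1.732 × 415 × 286 × 0.847 = 174119 W
η = P_out / P_in = 154378 / 174119 = 0.887 = 88.7%

88.7 %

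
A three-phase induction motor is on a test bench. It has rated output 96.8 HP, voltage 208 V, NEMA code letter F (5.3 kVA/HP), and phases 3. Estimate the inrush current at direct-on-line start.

1420 A

S_LR = 5.3 × 96.8 = 513.04 kVA
I_LR = S_LR/(√3·V_L) = 513040/(1.732×208) = 1420 A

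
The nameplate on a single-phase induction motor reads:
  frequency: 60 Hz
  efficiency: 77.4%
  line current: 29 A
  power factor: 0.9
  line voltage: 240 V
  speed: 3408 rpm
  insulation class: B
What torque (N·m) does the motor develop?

P_in = V·I·cosφ = 240 × 29 × 0.9 = 6264 W
P_out = η·P_in = 0.774 × 6264 = 4848 W
n = 3408 rpm
ω = 2π×3408/60 = 356.9 rad/s
τ = P_out/ω = 4848/356.9 = 13.6 N·m

13.6 N·m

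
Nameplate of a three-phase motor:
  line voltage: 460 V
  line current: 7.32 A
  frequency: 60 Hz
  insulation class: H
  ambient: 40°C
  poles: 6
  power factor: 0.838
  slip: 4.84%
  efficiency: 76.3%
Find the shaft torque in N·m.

31.2 N·m

P_in = √3·V·I·cosφ = 1.732 × 460 × 7.32 × 0.838 = 4887 W
P_out = η·P_in = 0.763 × 4887 = 3729 W
n_s = 120×60/6 = 1200 rpm; n = 1200×(1−0.0484) = 1142 rpm
ω = 2π×1142/60 = 119.6 rad/s
τ = P_out/ω = 3729/119.6 = 31.2 N·m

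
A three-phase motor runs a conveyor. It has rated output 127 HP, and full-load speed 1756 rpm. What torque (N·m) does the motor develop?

515 N·m

P_out = 127 × 746 = 94742 W
ω = 2π × 1756/60 = 183.9 rad/s
τ = P_out/ω = 94742/183.9 = 515 N·m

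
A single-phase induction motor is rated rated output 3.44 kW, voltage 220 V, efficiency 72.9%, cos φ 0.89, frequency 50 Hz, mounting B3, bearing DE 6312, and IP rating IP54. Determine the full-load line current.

24.1 A

P_out = 3.44 kW = 3440 W
P_in = P_out / η = 3440 / 0.729 = 4719 W
I = P_in / (V·cosφ) = 4719 / (220 × 0.89) = 24.1 A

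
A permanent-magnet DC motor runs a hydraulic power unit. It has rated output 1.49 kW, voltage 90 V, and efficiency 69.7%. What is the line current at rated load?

23.8 A

P_out = 1.49 kW = 1490 W
P_in = P_out / η = 1490 / 0.697 = 2138 W
I = P_in / V = 2138 / 90 = 23.8 A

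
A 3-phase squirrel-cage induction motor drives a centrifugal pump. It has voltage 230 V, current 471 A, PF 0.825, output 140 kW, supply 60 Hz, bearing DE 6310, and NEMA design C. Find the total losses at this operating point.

P_in = √3·V·I·cosφ = 1.732×230×471×0.825 = 154793 W
P_out = 140000 W
Losses = P_in − P_out = 154793 − 140000 = 14793 W

14800 W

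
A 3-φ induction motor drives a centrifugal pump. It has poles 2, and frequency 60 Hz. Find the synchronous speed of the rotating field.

n_s = 120f/p = 120×60/2 = 3600 rpm

3600 rpm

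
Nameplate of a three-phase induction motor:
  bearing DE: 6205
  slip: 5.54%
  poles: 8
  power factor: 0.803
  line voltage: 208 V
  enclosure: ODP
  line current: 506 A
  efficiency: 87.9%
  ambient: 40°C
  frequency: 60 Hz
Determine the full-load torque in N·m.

1450 N·m

P_in = √3·V·I·cosφ = 1.732 × 208 × 506 × 0.803 = 146378 W
P_out = η·P_in = 0.879 × 146378 = 128666 W
n_s = 120×60/8 = 900 rpm; n = 900×(1−0.0554) = 850 rpm
ω = 2π×850/60 = 89.01 rad/s
τ = P_out/ω = 128666/89.01 = 1450 N·m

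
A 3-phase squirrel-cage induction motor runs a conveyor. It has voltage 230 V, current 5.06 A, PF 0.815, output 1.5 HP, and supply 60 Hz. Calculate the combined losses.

P_in = √3·V·I·cosφ = 1.732×230×5.06×0.815 = 1643 W
P_out = 1.5×746 = 1119 W
Losses = P_in − P_out = 1643 − 1119 = 524 W

524 W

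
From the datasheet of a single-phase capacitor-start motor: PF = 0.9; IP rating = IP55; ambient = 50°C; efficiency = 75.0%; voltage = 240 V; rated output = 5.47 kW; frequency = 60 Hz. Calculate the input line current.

P_out = 5.47 kW = 5470 W
P_in = P_out / η = 5470 / 0.750 = 7293 W
I = P_in / (V·cosφ) = 7293 / (240 × 0.9) = 33.8 A

33.8 A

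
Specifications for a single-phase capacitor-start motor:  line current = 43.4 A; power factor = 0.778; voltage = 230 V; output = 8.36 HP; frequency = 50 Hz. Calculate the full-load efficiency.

P_out = 8.36 × 746 = 6237 W
P_in = V·I·cosφ = 230 × 43.4 × 0.778 = 7766 W
η = P_out / P_in = 6237 / 7766 = 0.803 = 80.3%

80.3 %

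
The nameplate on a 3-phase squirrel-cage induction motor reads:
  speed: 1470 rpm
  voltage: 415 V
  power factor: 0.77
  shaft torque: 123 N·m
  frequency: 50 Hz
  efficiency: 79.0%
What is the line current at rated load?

ω = 2π×1470/60 = 153.9 rad/s; P_out = τω = 123 × 153.9 = 18930 W
P_in = P_out / η = 18930 / 0.790 = 23962 W
I_L = P_in / (√3·V_L·cosφ) = 23962 / (1.732 × 415 × 0.77) = 43.3 A

43.3 A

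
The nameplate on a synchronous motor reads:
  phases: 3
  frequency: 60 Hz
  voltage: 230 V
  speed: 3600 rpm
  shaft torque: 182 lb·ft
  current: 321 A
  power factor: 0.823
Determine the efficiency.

88.4 %

τ = 182 lb·ft × 1.356 = 246.8 N·m
ω = 2π × 3600/60 = 377 rad/s; P_out = τω = 246.8 × 377 = 93044 W
P_in = √3·V_L·I_L·cosφ = 1.732 × 230 × 321 × 0.823 = 105240 W
η = P_out / P_in = 93044 / 105240 = 0.884 = 88.4%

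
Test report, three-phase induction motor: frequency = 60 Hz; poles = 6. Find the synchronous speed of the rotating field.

n_s = 120f/p = 120×60/6 = 1200 rpm

1200 rpm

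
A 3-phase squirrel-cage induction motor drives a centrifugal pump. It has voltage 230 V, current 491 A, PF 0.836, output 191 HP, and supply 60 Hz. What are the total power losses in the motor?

21 kW

P_in = √3·V·I·cosφ = 1.732×230×491×0.836 = 163517 W
P_out = 191×746 = 142486 W
Losses = P_in − P_out = 163517 − 142486 = 21031 W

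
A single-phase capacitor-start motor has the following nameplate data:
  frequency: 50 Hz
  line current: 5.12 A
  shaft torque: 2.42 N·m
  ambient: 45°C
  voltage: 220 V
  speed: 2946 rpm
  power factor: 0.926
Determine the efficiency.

71.6 %

ω = 2π × 2946/60 = 308.5 rad/s; P_out = τω = 2.42 × 308.5 = 747 W
P_in = V·I·cosφ = 220 × 5.12 × 0.926 = 1043 W
η = P_out / P_in = 747 / 1043 = 0.716 = 71.6%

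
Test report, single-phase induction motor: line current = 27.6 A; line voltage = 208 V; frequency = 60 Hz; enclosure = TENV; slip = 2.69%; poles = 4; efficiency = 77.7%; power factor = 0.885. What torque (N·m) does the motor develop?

P_in = V·I·cosφ = 208 × 27.6 × 0.885 = 5081 W
P_out = η·P_in = 0.777 × 5081 = 3948 W
n_s = 120×60/4 = 1800 rpm; n = 1800×(1−0.0269) = 1752 rpm
ω = 2π×1752/60 = 183.5 rad/s
τ = P_out/ω = 3948/183.5 = 21.5 N·m

21.5 N·m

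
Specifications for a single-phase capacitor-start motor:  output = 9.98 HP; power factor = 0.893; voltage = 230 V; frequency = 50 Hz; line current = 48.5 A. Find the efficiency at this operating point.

74.7 %

P_out = 9.98 × 746 = 7445 W
P_in = V·I·cosφ = 230 × 48.5 × 0.893 = 9961 W
η = P_out / P_in = 7445 / 9961 = 0.747 = 74.7%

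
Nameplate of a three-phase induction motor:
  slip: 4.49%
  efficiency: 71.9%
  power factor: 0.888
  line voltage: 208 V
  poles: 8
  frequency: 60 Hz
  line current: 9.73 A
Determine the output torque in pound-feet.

P_in = √3·V·I·cosφ = 1.732 × 208 × 9.73 × 0.888 = 3113 W
P_out = η·P_in = 0.719 × 3113 = 2238 W
n_s = 120×60/8 = 900 rpm; n = 900×(1−0.0449) = 860 rpm
ω = 2π×860/60 = 90.06 rad/s
τ = P_out/ω = 2238/90.06 = 24.85 N·m
In lb·ft: 24.85/1.356 = 18.3 lb·ft

18.3 lb·ft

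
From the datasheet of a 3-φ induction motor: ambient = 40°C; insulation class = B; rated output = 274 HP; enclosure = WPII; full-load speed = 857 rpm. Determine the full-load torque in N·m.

P_out = 274 × 746 = 204404 W
ω = 2π × 857/60 = 89.74 rad/s
τ = P_out/ω = 204404/89.74 = 2280 N·m

2280 N·m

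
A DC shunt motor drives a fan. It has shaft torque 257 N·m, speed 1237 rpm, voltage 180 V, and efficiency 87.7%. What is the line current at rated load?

ω = 2π×1237/60 = 129.5 rad/s; P_out = τω = 257 × 129.5 = 33282 W
P_in = P_out / η = 33282 / 0.877 = 37950 W
I = P_in / V = 37950 / 180 = 211 A

211 A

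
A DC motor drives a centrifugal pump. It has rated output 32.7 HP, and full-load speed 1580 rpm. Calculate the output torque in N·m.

147 N·m

P_out = 32.7 × 746 = 24394 W
ω = 2π × 1580/60 = 165.5 rad/s
τ = P_out/ω = 24394/165.5 = 147 N·m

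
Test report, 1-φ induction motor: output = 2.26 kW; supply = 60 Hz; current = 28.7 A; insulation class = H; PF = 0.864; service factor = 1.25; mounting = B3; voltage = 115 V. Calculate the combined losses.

P_in = V·I·cosφ = 115×28.7×0.864 = 2852 W
P_out = 2260 W
Losses = P_in − P_out = 2852 − 2260 = 592 W

592 W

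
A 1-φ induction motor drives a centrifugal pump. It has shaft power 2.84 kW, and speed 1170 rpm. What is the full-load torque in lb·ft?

ω = 2π × 1170/60 = 122.5 rad/s
τ = P/ω = 2840/122.5 = 23.18 N·m
In lb·ft: 23.18/1.356 = 17.1 lb·ft

17.1 lb·ft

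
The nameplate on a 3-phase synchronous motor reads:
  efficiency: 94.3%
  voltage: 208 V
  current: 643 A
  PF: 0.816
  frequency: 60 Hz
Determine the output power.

178 kW

P_in = √3·V·I·cosφ = 1.732 × 208 × 643 × 0.816 = 189022 W
P_out = η·P_in = 0.943 × 189022 = 178248 W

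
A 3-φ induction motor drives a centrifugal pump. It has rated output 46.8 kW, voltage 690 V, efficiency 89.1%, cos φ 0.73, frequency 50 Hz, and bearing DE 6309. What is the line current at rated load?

60.2 A

P_out = 46.8 kW = 46800 W
P_in = P_out / η = 46800 / 0.891 = 52525 W
I_L = P_in / (√3·V_L·cosφ) = 52525 / (1.732 × 690 × 0.73) = 60.2 A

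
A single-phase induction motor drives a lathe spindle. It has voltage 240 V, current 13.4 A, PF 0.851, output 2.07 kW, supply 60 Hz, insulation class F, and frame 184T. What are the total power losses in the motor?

P_in = V·I·cosφ = 240×13.4×0.851 = 2737 W
P_out = 2070 W
Losses = P_in − P_out = 2737 − 2070 = 667 W

667 W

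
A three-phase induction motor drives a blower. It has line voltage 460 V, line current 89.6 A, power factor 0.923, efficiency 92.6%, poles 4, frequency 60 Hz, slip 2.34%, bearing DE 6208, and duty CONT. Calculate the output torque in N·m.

331 N·m

P_in = √3·V·I·cosφ = 1.732 × 460 × 89.6 × 0.923 = 65889 W
P_out = η·P_in = 0.926 × 65889 = 61013 W
n_s = 120×60/4 = 1800 rpm; n = 1800×(1−0.0234) = 1758 rpm
ω = 2π×1758/60 = 184.1 rad/s
τ = P_out/ω = 61013/184.1 = 331 N·m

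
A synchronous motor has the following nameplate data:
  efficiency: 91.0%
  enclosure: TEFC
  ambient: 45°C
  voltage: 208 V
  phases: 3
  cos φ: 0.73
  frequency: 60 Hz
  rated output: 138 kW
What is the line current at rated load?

577 A

P_out = 138 kW = 138000 W
P_in = P_out / η = 138000 / 0.910 = 151648 W
I_L = P_in / (√3·V_L·cosφ) = 151648 / (1.732 × 208 × 0.73) = 577 A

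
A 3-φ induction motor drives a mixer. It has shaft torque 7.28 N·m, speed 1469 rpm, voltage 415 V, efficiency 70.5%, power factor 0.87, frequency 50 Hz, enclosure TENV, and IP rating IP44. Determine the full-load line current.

2.54 A

ω = 2π×1469/60 = 153.8 rad/s; P_out = τω = 7.28 × 153.8 = 1120 W
P_in = P_out / η = 1120 / 0.705 = 1589 W
I_L = P_in / (√3·V_L·cosφ) = 1589 / (1.732 × 415 × 0.87) = 2.54 A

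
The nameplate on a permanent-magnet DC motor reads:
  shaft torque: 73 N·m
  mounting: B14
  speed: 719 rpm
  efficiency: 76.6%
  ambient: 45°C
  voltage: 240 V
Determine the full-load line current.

ω = 2π×719/60 = 75.29 rad/s; P_out = τω = 73 × 75.29 = 5496 W
P_in = P_out / η = 5496 / 0.766 = 7175 W
I = P_in / V = 7175 / 240 = 29.9 A

29.9 A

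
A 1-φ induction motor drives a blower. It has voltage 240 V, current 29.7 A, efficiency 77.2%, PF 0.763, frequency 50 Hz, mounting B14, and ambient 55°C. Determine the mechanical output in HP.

P_in = V·I·cosφ = 240 × 29.7 × 0.763 = 5439 W
P_out = η·P_in = 0.772 × 5439 = 4199 W
= 4199/746 = 5.63 HP

5.63 HP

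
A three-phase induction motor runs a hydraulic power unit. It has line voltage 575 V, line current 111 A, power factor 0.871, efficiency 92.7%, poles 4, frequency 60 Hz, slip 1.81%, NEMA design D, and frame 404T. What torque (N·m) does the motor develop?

P_in = √3·V·I·cosφ = 1.732 × 575 × 111 × 0.871 = 96285 W
P_out = η·P_in = 0.927 × 96285 = 89256 W
n_s = 120×60/4 = 1800 rpm; n = 1800×(1−0.0181) = 1767 rpm
ω = 2π×1767/60 = 185 rad/s
τ = P_out/ω = 89256/185 = 482 N·m

482 N·m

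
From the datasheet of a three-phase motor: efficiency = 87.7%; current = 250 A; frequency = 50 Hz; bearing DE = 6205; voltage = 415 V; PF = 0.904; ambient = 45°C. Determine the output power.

142 kW

P_in = √3·V·I·cosφ = 1.732 × 415 × 250 × 0.904 = 162444 W
P_out = η·P_in = 0.877 × 162444 = 142463 W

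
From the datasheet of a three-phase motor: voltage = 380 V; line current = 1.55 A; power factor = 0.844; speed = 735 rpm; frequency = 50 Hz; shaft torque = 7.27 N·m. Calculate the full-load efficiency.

65.0 %

ω = 2π × 735/60 = 76.97 rad/s; P_out = τω = 7.27 × 76.97 = 560 W
P_in = √3·V_L·I_L·cosφ = 1.732 × 380 × 1.55 × 0.844 = 861 W
η = P_out / P_in = 560 / 861 = 0.650 = 65.0%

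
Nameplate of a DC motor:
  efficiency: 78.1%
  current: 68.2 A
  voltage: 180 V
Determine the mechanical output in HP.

12.9 HP

P_in = V·I = 180 × 68.2 = 12276 W
P_out = η·P_in = 0.781 × 12276 = 9588 W
= 9588/746 = 12.9 HP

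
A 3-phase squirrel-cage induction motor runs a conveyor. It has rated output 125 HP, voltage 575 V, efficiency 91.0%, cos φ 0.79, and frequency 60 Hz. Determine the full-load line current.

P_out = 125 × 746 = 93250 W
P_in = P_out / η = 93250 / 0.910 = 102473 W
I_L = P_in / (√3·V_L·cosφ) = 102473 / (1.732 × 575 × 0.79) = 130 A

130 A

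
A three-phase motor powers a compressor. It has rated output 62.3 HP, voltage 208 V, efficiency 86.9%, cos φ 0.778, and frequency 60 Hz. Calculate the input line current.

P_out = 62.3 × 746 = 46476 W
P_in = P_out / η = 46476 / 0.869 = 53482 W
I_L = P_in / (√3·V_L·cosφ) = 53482 / (1.732 × 208 × 0.778) = 191 A

191 A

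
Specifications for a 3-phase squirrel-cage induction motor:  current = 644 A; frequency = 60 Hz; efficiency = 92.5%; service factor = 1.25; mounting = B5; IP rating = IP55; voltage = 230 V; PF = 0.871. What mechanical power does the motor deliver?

207 kW

P_in = √3·V·I·cosφ = 1.732 × 230 × 644 × 0.871 = 223450 W
P_out = η·P_in = 0.925 × 223450 = 206691 W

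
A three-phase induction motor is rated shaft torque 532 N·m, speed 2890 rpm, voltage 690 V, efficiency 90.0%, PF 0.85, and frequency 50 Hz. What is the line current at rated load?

176 A

ω = 2π×2890/60 = 302.6 rad/s; P_out = τω = 532 × 302.6 = 160983 W
P_in = P_out / η = 160983 / 0.900 = 178870 W
I_L = P_in / (√3·V_L·cosφ) = 178870 / (1.732 × 690 × 0.85) = 176 A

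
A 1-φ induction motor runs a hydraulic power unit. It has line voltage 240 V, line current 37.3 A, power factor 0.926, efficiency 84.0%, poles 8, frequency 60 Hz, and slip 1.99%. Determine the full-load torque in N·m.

75.4 N·m

P_in = V·I·cosφ = 240 × 37.3 × 0.926 = 8290 W
P_out = η·P_in = 0.84 × 8290 = 6964 W
n_s = 120×60/8 = 900 rpm; n = 900×(1−0.0199) = 882 rpm
ω = 2π×882/60 = 92.36 rad/s
τ = P_out/ω = 6964/92.36 = 75.4 N·m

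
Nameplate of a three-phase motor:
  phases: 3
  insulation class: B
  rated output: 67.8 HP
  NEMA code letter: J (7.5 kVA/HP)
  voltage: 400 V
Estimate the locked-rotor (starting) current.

S_LR = 7.5 × 67.8 = 508.5 kVA
I_LR = S_LR/(√3·V_L) = 508500/(1.732×400) = 734 A

734 A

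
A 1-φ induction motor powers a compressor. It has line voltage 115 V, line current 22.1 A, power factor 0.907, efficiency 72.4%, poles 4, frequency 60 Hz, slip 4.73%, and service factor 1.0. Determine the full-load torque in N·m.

9.29 N·m

P_in = V·I·cosφ = 115 × 22.1 × 0.907 = 2305 W
P_out = η·P_in = 0.724 × 2305 = 1669 W
n_s = 120×60/4 = 1800 rpm; n = 1800×(1−0.0473) = 1715 rpm
ω = 2π×1715/60 = 179.6 rad/s
τ = P_out/ω = 1669/179.6 = 9.29 N·m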